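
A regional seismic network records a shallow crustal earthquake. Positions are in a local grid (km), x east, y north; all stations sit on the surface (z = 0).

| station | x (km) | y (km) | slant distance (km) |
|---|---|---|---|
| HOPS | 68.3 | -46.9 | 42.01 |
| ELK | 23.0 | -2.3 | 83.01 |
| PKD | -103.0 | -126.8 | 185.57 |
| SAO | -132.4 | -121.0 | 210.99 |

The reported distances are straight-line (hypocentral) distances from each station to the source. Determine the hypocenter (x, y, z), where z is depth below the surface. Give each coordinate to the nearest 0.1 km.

Each station gives a sphere (x−x_i)² + (y−y_i)² + z² = d_i² (stations at z=0).
Subtracting the HOPS sphere from ELK and PKD: z² cancels, leaving linear equations in x and y:
-90.6 x + 89.2 y = -11456.03
-342.6 x − 159.8 y = -12848.64
Solving: x ≈ 66.095, y ≈ -61.298 km (keep extra digits for the depth step; rounded: 66.1, -61.3).
Then from the HOPS sphere: z² = 42.01² − (x − 68.3)² − (y + 46.9)² with x = 66.095, y = -61.298, so z ≈ 39.404 ≈ 39.4 km.

x ≈ 66.1 km, y ≈ -61.3 km, depth ≈ 39.4 km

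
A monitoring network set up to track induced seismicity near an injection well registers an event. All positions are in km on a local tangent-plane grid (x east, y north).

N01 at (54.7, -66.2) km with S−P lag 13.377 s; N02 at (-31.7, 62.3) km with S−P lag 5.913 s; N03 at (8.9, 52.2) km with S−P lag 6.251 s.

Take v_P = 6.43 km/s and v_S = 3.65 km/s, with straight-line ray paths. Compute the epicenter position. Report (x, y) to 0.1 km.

Distance from S−P lag: d = Δt · v_P v_S / (v_P − v_S) = Δt · (6.43·3.65)/(6.43−3.65) ≈ 8.4423·Δt.
So d_N01 = 112.93, d_N02 = 49.92, d_N03 = 52.77 km.
Circle about each station: (x − 54.7)² + (y + 66.2)² = 112.93²; (x + 31.7)² + (y − 62.3)² = 49.92²; (x − 8.9)² + (y − 52.2)² = 52.77².
Subtracting pairs of circle equations eliminates x²+y² and gives linear equations (the radical axes):
-172.8 x + 257.0 y = 7772.83
-91.6 x + 236.8 y = 5398.03
Solving the 2×2 system: x ≈ -26.1, y ≈ 12.7 km.
Check against N01 (with the unrounded x, y): √((x − 54.7)²+(y + 66.2)²) = 112.93 ≈ 112.93 km. ✓

-26.1 km east, 12.7 km north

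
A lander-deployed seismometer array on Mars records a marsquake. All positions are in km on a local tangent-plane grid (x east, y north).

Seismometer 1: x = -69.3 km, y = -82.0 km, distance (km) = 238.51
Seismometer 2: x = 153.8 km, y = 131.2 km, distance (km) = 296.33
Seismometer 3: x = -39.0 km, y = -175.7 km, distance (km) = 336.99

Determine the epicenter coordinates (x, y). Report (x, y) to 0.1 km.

x ≈ -142.2 km, y ≈ 145.1 km

Circle about each station: (x + 69.3)² + (y + 82.0)² = 238.51²; (x − 153.8)² + (y − 131.2)² = 296.33²; (x + 39.0)² + (y + 175.7)² = 336.99².
Subtracting the Seismometer 1 equation from the Seismometer 2 and Seismometer 3 equations removes the quadratic terms:
446.2 x + 426.4 y = -1583.06
60.6 x − 187.4 y = -35810.24
Solving the 2×2 system: x ≈ -142.2, y ≈ 145.1 km.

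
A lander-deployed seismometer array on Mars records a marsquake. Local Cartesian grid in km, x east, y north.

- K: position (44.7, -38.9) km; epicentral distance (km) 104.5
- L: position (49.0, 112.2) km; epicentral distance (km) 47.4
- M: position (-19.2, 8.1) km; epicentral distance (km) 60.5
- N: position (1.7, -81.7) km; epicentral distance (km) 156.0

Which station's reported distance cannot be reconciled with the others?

Solve using three stations at a time. Using K, L, N (subtract circle equations pairwise → linear system) gives (x, y) ≈ (54.3, 65.1).
Distances from that point to each station vs reported:
  K: calculated 104.5 vs reported 104.5 → residual 0.0 km
  L: calculated 47.4 vs reported 47.4 → residual 0.0 km
  M: calculated 93.1 vs reported 60.5 → residual 32.6 km
  N: calculated 156.0 vs reported 156.0 → residual 0.0 km
K, L, N are mutually consistent (residuals ≈ 0); M is off by 32.6 km.

M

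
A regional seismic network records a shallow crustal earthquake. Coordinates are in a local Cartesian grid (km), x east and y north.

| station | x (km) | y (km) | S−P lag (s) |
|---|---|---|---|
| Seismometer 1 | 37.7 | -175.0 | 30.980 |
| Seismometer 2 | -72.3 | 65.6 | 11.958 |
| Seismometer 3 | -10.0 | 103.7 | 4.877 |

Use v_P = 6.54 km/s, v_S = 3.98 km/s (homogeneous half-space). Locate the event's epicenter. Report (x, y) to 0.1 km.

Distance from S−P lag: d = Δt · v_P v_S / (v_P − v_S) = Δt · (6.54·3.98)/(6.54−3.98) ≈ 10.1677·Δt.
So d_Seismometer 1 = 314.99, d_Seismometer 2 = 121.58, d_Seismometer 3 = 49.59 km.
Circle about each station: (x − 37.7)² + (y + 175.0)² = 314.99²; (x + 72.3)² + (y − 65.6)² = 121.58²; (x + 10.0)² + (y − 103.7)² = 49.59².
Subtracting the Seismometer 1 equation from the Seismometer 2 and Seismometer 3 equations removes the quadratic terms:
-220.0 x + 481.2 y = 61921.36
-95.4 x + 557.4 y = 75566.93
Solving the 2×2 system: x ≈ 24.1, y ≈ 139.7 km.

24.1 km east, 139.7 km north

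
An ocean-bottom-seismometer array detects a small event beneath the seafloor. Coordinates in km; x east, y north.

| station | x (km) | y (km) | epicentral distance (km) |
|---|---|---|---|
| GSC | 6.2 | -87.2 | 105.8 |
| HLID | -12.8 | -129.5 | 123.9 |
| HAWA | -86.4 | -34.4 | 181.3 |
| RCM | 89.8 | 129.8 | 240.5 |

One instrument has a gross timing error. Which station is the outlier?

Solve using three stations at a time. Using GSC, HLID, RCM (subtract circle equations pairwise → linear system) gives (x, y) ≈ (109.5, -109.9).
Distances from that point to each station vs reported:
  GSC: calculated 105.8 vs reported 105.8 → residual 0.0 km
  HLID: calculated 123.9 vs reported 123.9 → residual 0.0 km
  HAWA: calculated 210.0 vs reported 181.3 → residual 28.7 km
  RCM: calculated 240.5 vs reported 240.5 → residual 0.0 km
GSC, HLID, RCM are mutually consistent (residuals ≈ 0); HAWA is off by 28.7 km.

HAWA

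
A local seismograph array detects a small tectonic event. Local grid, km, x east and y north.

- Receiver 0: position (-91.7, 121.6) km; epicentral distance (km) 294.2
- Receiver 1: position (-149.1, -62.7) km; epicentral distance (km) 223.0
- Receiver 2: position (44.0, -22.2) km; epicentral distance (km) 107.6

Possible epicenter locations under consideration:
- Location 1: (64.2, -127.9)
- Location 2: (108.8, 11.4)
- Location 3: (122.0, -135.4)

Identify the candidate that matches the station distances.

Location 1

For each candidate, compare |candidate − station| to the reported distance:
Location 1: residuals Receiver 0 0.0, Receiver 1 0.0, Receiver 2 0.0 → max 0.0 km
Location 2: residuals Receiver 0 65.4, Receiver 1 45.3, Receiver 2 34.6 → max 65.4 km
Location 3: residuals Receiver 0 40.0, Receiver 1 57.7, Receiver 2 29.9 → max 57.7 km
Only Location 1 has all residuals ≈ 0.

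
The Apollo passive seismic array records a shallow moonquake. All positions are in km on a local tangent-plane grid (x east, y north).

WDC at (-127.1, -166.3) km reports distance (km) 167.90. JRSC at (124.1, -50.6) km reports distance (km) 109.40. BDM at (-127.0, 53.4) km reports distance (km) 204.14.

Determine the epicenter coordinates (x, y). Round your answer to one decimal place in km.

(21.0, -87.2)

Circle about each station: (x + 127.1)² + (y + 166.3)² = 167.90²; (x − 124.1)² + (y + 50.6)² = 109.40²; (x + 127.0)² + (y − 53.4)² = 204.14².
Subtracting the WDC equation from the JRSC and BDM equations removes the quadratic terms:
502.4 x + 231.4 y = -9626.88
0.2 x + 439.4 y = -38312.27
Solving the 2×2 system: x ≈ 21.0, y ≈ -87.2 km.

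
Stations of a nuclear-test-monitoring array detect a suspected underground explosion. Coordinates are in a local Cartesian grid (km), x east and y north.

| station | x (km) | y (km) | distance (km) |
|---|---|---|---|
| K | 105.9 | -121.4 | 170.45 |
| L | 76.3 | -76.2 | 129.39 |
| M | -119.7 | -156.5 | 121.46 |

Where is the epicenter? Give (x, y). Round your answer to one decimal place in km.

Circle about each station: (x − 105.9)² + (y + 121.4)² = 170.45²; (x − 76.3)² + (y + 76.2)² = 129.39²; (x + 119.7)² + (y + 156.5)² = 121.46².
Subtracting the K equation from the L and M equations removes the quadratic terms:
-59.2 x + 90.4 y = -2013.21
-451.2 x − 70.2 y = 27168.24
Solving the 2×2 system: x ≈ -51.5, y ≈ -56.0 km.

x ≈ -51.5 km, y ≈ -56.0 km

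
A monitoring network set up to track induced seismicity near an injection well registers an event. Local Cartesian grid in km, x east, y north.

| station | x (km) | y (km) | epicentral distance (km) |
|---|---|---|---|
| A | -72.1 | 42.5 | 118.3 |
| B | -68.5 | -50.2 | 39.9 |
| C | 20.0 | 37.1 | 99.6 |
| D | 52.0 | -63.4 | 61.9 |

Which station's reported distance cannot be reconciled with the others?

Solve using three stations at a time. Using A, C, D (subtract circle equations pairwise → linear system) gives (x, y) ≈ (-9.7, -58.0).
Distances from that point to each station vs reported:
  A: calculated 118.3 vs reported 118.3 → residual 0.0 km
  B: calculated 59.4 vs reported 39.9 → residual 19.5 km
  C: calculated 99.6 vs reported 99.6 → residual 0.0 km
  D: calculated 61.9 vs reported 61.9 → residual 0.0 km
A, C, D are mutually consistent (residuals ≈ 0); B is off by 19.5 km.

B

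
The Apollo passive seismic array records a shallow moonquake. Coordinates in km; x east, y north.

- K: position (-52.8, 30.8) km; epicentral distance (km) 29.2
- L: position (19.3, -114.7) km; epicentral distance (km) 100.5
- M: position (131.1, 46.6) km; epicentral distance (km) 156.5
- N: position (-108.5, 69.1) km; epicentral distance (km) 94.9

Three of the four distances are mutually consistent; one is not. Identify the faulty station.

Solve using three stations at a time. Using K, M, N (subtract circle equations pairwise → linear system) gives (x, y) ≈ (-24.0, 25.9).
Distances from that point to each station vs reported:
  K: calculated 29.2 vs reported 29.2 → residual 0.0 km
  L: calculated 147.1 vs reported 100.5 → residual 46.6 km
  M: calculated 156.5 vs reported 156.5 → residual 0.0 km
  N: calculated 94.9 vs reported 94.9 → residual 0.0 km
K, M, N are mutually consistent (residuals ≈ 0); L is off by 46.6 km.

L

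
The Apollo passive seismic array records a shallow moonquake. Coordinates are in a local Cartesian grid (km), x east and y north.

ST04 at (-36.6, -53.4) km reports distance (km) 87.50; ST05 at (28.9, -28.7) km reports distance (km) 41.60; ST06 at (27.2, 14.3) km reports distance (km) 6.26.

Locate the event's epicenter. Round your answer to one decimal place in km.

Circle about each station: (x + 36.6)² + (y + 53.4)² = 87.50²; (x − 28.9)² + (y + 28.7)² = 41.60²; (x − 27.2)² + (y − 14.3)² = 6.26².
Subtracting pairs of circle equations eliminates x²+y² and gives linear equations (the radical axes):
131.0 x + 49.4 y = 3393.47
127.6 x + 135.4 y = 4370.27
Solving the 2×2 system: x ≈ 21.3, y ≈ 12.2 km.
Check against ST04 (with the unrounded x, y): √((x + 36.6)²+(y + 53.4)²) = 87.50 ≈ 87.50 km. ✓

x ≈ 21.3 km, y ≈ 12.2 km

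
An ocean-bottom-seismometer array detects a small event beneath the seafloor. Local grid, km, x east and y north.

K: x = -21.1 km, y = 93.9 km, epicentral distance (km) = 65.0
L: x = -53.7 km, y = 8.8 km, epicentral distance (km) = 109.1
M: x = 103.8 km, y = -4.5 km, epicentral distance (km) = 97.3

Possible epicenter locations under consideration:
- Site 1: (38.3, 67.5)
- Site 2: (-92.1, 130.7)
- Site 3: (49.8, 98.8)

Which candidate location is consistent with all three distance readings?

For each candidate, compare |candidate − station| to the reported distance:
Site 1: residuals K 0.0, L 0.0, M 0.0 → max 0.0 km
Site 2: residuals K 15.0, L 18.7, M 140.7 → max 140.7 km
Site 3: residuals K 6.1, L 28.1, M 19.3 → max 28.1 km
Only Site 1 has all residuals ≈ 0.

Site 1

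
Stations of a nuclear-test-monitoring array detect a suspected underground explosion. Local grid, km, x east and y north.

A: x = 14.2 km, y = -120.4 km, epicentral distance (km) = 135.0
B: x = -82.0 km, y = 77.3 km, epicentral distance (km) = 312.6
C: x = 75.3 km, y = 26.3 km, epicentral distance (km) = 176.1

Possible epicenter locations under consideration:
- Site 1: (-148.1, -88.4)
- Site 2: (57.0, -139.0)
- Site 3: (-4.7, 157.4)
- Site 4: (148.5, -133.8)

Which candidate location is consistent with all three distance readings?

Site 4

For each candidate, compare |candidate − station| to the reported distance:
Site 1: residuals A 30.4, B 134.2, C 75.0 → max 134.2 km
Site 2: residuals A 88.3, B 55.5, C 9.8 → max 88.3 km
Site 3: residuals A 143.4, B 201.3, C 22.5 → max 201.3 km
Site 4: residuals A 0.0, B 0.0, C 0.1 → max 0.1 km
Only Site 4 has all residuals ≈ 0.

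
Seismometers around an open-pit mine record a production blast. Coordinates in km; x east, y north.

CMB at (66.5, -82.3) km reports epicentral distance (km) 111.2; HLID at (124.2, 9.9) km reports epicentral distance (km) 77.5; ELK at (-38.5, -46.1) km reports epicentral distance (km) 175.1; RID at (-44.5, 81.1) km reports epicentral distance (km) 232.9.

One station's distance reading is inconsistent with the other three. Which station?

CMB

Solve using three stations at a time. Using HLID, ELK, RID (subtract circle equations pairwise → linear system) gives (x, y) ≈ (135.4, -66.9).
Distances from that point to each station vs reported:
  CMB: calculated 70.6 vs reported 111.2 → residual 40.6 km
  HLID: calculated 77.6 vs reported 77.5 → residual 0.1 km
  ELK: calculated 175.1 vs reported 175.1 → residual 0.0 km
  RID: calculated 232.9 vs reported 232.9 → residual 0.0 km
HLID, ELK, RID are mutually consistent (residuals ≈ 0); CMB is off by 40.6 km.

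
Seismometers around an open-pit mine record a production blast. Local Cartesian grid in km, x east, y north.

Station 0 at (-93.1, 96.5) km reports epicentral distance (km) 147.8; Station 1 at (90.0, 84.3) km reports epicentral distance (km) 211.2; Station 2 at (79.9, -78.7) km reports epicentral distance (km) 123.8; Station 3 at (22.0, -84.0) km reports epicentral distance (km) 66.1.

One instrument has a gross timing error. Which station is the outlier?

Solve using three stations at a time. Using Station 1, Station 2, Station 3 (subtract circle equations pairwise → linear system) gives (x, y) ≈ (-43.9, -79.0).
Distances from that point to each station vs reported:
  Station 0: calculated 182.3 vs reported 147.8 → residual 34.5 km
  Station 1: calculated 211.2 vs reported 211.2 → residual 0.0 km
  Station 2: calculated 123.8 vs reported 123.8 → residual 0.0 km
  Station 3: calculated 66.1 vs reported 66.1 → residual 0.0 km
Station 1, Station 2, Station 3 are mutually consistent (residuals ≈ 0); Station 0 is off by 34.5 km.

Station 0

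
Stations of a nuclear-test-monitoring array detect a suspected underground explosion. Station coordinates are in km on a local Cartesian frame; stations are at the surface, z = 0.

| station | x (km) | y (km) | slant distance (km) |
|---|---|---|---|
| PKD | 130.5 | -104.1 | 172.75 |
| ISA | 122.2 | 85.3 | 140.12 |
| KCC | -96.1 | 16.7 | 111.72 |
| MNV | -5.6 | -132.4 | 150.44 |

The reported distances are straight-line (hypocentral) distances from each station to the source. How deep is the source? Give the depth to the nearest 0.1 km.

38.2 km

Each station gives a sphere (x−x_i)² + (y−y_i)² + z² = d_i² (stations at z=0).
Subtracting the PKD sphere from ISA and KCC: z² cancels, leaving linear equations in x and y:
-16.6 x + 378.8 y = 4550.82
-453.2 x + 241.6 y = -991.76
Solving: x ≈ 8.798, y ≈ 12.399 km (keep extra digits for the depth step; rounded: 8.8, 12.4).
Then from the PKD sphere: z² = 172.75² − (x − 130.5)² − (y + 104.1)² with x = 8.798, y = 12.399, so z ≈ 38.199 ≈ 38.2 km.
Check against MNV (with the unrounded solution): distance 150.44 ≈ 150.44 km. ✓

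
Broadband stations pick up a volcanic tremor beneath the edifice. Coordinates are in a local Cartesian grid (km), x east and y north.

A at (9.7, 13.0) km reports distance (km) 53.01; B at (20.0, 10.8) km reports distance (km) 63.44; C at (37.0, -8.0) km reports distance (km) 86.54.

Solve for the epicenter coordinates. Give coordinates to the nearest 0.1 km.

x ≈ -39.9 km, y ≈ 31.7 km

Circle about each station: (x − 9.7)² + (y − 13.0)² = 53.01²; (x − 20.0)² + (y − 10.8)² = 63.44²; (x − 37.0)² + (y + 8.0)² = 86.54².
Subtracting the A equation from the B and C equations removes the quadratic terms:
20.6 x − 4.4 y = -961.02
54.6 x − 42.0 y = -3509.20
Solving the 2×2 system: x ≈ -39.9, y ≈ 31.7 km.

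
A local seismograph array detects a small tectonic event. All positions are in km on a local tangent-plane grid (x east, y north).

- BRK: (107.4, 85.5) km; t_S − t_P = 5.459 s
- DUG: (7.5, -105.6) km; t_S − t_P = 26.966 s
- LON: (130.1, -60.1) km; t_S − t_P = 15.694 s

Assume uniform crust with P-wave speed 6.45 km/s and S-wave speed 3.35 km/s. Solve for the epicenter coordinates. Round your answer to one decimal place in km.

Distance from S−P lag: d = Δt · v_P v_S / (v_P − v_S) = Δt · (6.45·3.35)/(6.45−3.35) ≈ 6.9702·Δt.
So d_BRK = 38.05, d_DUG = 187.96, d_LON = 109.39 km.
Circle about each station: (x − 107.4)² + (y − 85.5)² = 38.05²; (x − 7.5)² + (y + 105.6)² = 187.96²; (x − 130.1)² + (y + 60.1)² = 109.39².
Subtracting the BRK equation from the DUG and LON equations removes the quadratic terms:
-199.8 x − 382.2 y = -41518.56
45.4 x − 291.2 y = -8825.36
Solving the 2×2 system: x ≈ 115.4, y ≈ 48.3 km.

(115.4, 48.3)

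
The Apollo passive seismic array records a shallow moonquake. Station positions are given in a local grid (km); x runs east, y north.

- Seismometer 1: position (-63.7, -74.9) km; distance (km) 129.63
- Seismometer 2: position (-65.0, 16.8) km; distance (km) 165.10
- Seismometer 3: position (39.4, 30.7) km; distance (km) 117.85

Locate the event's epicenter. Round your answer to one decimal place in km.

Circle about each station: (x + 63.7)² + (y + 74.9)² = 129.63²; (x + 65.0)² + (y − 16.8)² = 165.10²; (x − 39.4)² + (y − 30.7)² = 117.85².
Subtracting the Seismometer 1 equation from the Seismometer 2 and Seismometer 3 equations removes the quadratic terms:
-2.6 x + 183.4 y = -15614.53
206.2 x + 211.2 y = -4257.54
Solving the 2×2 system: x ≈ 65.6, y ≈ -84.2 km.

(65.6, -84.2)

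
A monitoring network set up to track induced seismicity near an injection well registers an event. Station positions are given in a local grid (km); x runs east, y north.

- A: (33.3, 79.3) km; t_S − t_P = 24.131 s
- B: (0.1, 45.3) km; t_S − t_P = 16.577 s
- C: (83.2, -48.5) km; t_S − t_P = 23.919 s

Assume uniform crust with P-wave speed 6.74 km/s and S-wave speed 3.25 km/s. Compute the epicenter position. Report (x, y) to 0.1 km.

x ≈ -66.3 km, y ≈ -34.8 km

Distance from S−P lag: d = Δt · v_P v_S / (v_P − v_S) = Δt · (6.74·3.25)/(6.74−3.25) ≈ 6.2765·Δt.
So d_A = 151.46, d_B = 104.05, d_C = 150.13 km.
Circle about each station: (x − 33.3)² + (y − 79.3)² = 151.46²; (x − 0.1)² + (y − 45.3)² = 104.05²; (x − 83.2)² + (y + 48.5)² = 150.13².
Subtracting the A equation from the B and C equations removes the quadratic terms:
-66.4 x − 68.0 y = 6768.45
99.8 x − 255.6 y = 2278.22
Solving the 2×2 system: x ≈ -66.3, y ≈ -34.8 km.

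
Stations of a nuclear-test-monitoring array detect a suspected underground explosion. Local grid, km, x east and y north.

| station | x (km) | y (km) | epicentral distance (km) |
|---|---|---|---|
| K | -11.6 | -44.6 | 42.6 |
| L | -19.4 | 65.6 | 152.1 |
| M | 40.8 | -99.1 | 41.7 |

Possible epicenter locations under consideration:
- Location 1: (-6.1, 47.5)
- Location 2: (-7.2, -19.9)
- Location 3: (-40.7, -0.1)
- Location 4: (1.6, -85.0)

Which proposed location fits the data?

Location 4

For each candidate, compare |candidate − station| to the reported distance:
Location 1: residuals K 49.7, L 129.6, M 112.2 → max 129.6 km
Location 2: residuals K 17.5, L 65.7, M 50.9 → max 65.7 km
Location 3: residuals K 10.6, L 83.0, M 86.5 → max 86.5 km
Location 4: residuals K 0.1, L 0.0, M 0.0 → max 0.1 km
Only Location 4 has all residuals ≈ 0.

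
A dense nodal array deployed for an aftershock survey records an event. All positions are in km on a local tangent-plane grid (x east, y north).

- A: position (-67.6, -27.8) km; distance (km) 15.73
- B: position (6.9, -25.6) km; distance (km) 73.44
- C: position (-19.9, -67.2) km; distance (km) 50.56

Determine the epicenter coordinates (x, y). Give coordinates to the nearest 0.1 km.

(-64.4, -43.2)

Circle about each station: (x + 67.6)² + (y + 27.8)² = 15.73²; (x − 6.9)² + (y + 25.6)² = 73.44²; (x + 19.9)² + (y + 67.2)² = 50.56².
Subtracting pairs of circle equations eliminates x²+y² and gives linear equations (the radical axes):
149.0 x + 4.4 y = -9785.63
95.4 x − 78.8 y = -2739.63
Solving the 2×2 system: x ≈ -64.4, y ≈ -43.2 km.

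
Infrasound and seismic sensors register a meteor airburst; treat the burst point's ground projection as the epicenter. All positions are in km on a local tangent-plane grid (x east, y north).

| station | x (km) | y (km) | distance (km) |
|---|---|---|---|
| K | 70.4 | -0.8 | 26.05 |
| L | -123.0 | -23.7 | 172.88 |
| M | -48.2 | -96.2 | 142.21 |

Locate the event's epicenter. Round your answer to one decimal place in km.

Circle about each station: (x − 70.4)² + (y + 0.8)² = 26.05²; (x + 123.0)² + (y + 23.7)² = 172.88²; (x + 48.2)² + (y + 96.2)² = 142.21².
Subtracting the K equation from the L and M equations removes the quadratic terms:
-386.8 x − 45.8 y = -18475.00
-237.2 x − 190.8 y = -12924.20
Solving the 2×2 system: x ≈ 46.6, y ≈ 9.8 km.

(46.6, 9.8)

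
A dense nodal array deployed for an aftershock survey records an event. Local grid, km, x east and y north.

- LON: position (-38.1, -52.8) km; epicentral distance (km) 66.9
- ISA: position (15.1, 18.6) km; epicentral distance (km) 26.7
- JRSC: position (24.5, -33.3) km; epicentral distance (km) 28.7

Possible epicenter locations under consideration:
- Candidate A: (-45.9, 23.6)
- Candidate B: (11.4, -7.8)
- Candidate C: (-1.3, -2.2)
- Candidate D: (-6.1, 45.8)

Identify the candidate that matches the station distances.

Candidate B

For each candidate, compare |candidate − station| to the reported distance:
Candidate A: residuals LON 9.9, ISA 34.5, JRSC 61.8 → max 61.8 km
Candidate B: residuals LON 0.0, ISA 0.0, JRSC 0.0 → max 0.0 km
Candidate C: residuals LON 4.3, ISA 0.2, JRSC 11.7 → max 11.7 km
Candidate D: residuals LON 36.8, ISA 7.8, JRSC 56.1 → max 56.1 km
Only Candidate B has all residuals ≈ 0.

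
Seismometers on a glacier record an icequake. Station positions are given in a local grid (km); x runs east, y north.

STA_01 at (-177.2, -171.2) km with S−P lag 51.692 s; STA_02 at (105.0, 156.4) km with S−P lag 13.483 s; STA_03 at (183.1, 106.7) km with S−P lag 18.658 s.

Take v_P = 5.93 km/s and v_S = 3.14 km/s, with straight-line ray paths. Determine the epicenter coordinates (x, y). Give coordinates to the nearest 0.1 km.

x ≈ 62.1 km, y ≈ 77.3 km

Distance from S−P lag: d = Δt · v_P v_S / (v_P − v_S) = Δt · (5.93·3.14)/(5.93−3.14) ≈ 6.6739·Δt.
So d_STA_01 = 344.99, d_STA_02 = 89.98, d_STA_03 = 124.52 km.
Circle about each station: (x + 177.2)² + (y + 171.2)² = 344.99²; (x − 105.0)² + (y − 156.4)² = 89.98²; (x − 183.1)² + (y − 106.7)² = 124.52².
Subtracting pairs of circle equations eliminates x²+y² and gives linear equations (the radical axes):
564.4 x + 655.2 y = 85698.38
720.6 x + 555.8 y = 87714.09
Solving the 2×2 system: x ≈ 62.1, y ≈ 77.3 km.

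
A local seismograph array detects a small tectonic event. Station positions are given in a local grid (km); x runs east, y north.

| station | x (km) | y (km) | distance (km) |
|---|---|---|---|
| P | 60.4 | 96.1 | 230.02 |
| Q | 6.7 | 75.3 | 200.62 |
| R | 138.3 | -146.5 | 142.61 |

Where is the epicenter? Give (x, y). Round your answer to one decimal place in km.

(-2.7, -125.1)

Circle about each station: (x − 60.4)² + (y − 96.1)² = 230.02²; (x − 6.7)² + (y − 75.3)² = 200.62²; (x − 138.3)² + (y + 146.5)² = 142.61².
Subtracting pairs of circle equations eliminates x²+y² and gives linear equations (the radical axes):
-107.4 x − 41.6 y = 5492.43
155.8 x − 485.2 y = 60277.36
Solving the 2×2 system: x ≈ -2.7, y ≈ -125.1 km.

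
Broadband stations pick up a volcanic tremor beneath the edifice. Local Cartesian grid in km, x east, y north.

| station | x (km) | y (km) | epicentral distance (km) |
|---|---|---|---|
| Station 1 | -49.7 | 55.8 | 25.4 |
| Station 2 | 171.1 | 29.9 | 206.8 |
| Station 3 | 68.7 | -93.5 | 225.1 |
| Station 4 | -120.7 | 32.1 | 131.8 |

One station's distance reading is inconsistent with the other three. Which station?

Solve using three stations at a time. Using Station 2, Station 3, Station 4 (subtract circle equations pairwise → linear system) gives (x, y) ≈ (-17.7, 114.4).
Distances from that point to each station vs reported:
  Station 1: calculated 66.8 vs reported 25.4 → residual 41.4 km
  Station 2: calculated 206.8 vs reported 206.8 → residual 0.0 km
  Station 3: calculated 225.1 vs reported 225.1 → residual 0.0 km
  Station 4: calculated 131.9 vs reported 131.8 → residual 0.1 km
Station 2, Station 3, Station 4 are mutually consistent (residuals ≈ 0); Station 1 is off by 41.4 km.

Station 1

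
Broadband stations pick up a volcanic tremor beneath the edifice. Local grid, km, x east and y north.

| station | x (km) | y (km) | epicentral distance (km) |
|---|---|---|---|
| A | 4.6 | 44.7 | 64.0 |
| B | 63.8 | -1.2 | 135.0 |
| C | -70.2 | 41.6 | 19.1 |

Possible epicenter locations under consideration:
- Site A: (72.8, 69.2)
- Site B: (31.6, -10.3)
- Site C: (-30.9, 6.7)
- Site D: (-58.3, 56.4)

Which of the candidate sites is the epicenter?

For each candidate, compare |candidate − station| to the reported distance:
Site A: residuals A 8.5, B 64.0, C 126.5 → max 126.5 km
Site B: residuals A 2.7, B 101.5, C 95.2 → max 101.5 km
Site C: residuals A 12.0, B 40.0, C 33.5 → max 40.0 km
Site D: residuals A 0.0, B 0.0, C 0.1 → max 0.1 km
Only Site D has all residuals ≈ 0.

Site D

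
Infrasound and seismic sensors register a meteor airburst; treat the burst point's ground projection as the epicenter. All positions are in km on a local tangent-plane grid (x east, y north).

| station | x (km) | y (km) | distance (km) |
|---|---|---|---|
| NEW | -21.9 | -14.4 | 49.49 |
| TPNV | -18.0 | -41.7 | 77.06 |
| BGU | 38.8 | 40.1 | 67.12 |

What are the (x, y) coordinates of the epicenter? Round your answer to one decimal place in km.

(-28.1, 34.7)

Circle about each station: (x + 21.9)² + (y + 14.4)² = 49.49²; (x + 18.0)² + (y + 41.7)² = 77.06²; (x − 38.8)² + (y − 40.1)² = 67.12².
Subtracting pairs of circle equations eliminates x²+y² and gives linear equations (the radical axes):
7.8 x − 54.6 y = -2113.06
121.4 x + 109.0 y = 370.65
Solving the 2×2 system: x ≈ -28.1, y ≈ 34.7 km.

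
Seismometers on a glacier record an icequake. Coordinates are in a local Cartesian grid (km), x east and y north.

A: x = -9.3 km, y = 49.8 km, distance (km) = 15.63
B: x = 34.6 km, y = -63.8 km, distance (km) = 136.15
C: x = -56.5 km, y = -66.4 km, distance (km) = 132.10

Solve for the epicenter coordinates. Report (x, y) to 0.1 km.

(-20.5, 60.7)

Circle about each station: (x + 9.3)² + (y − 49.8)² = 15.63²; (x − 34.6)² + (y + 63.8)² = 136.15²; (x + 56.5)² + (y + 66.4)² = 132.10².
Subtracting the A equation from the B and C equations removes the quadratic terms:
87.8 x − 227.2 y = -15591.46
-94.4 x − 232.4 y = -12171.43
Solving the 2×2 system: x ≈ -20.5, y ≈ 60.7 km.
Check against A (with the unrounded x, y): √((x + 9.3)²+(y − 49.8)²) = 15.63 ≈ 15.63 km. ✓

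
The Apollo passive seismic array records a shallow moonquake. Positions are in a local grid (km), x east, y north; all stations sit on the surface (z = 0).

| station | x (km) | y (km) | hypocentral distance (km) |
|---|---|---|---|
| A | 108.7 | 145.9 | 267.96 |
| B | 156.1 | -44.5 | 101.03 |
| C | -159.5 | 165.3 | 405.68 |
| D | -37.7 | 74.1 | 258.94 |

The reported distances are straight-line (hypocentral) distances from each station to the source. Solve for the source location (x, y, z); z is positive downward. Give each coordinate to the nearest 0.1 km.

Each station gives a sphere (x−x_i)² + (y−y_i)² + z² = d_i² (stations at z=0).
Subtracting the A sphere from B and C: z² cancels, leaving linear equations in x and y:
94.8 x − 380.8 y = 54840.46
-536.4 x + 38.8 y = -73111.86
Solving: x ≈ 128.192, y ≈ -112.100 km (keep extra digits for the depth step; rounded: 128.2, -112.1).
Then from the A sphere: z² = 267.96² − (x − 108.7)² − (y − 145.9)² with x = 128.192, y = -112.100, so z ≈ 69.704 ≈ 69.7 km.

x ≈ 128.2 km, y ≈ -112.1 km, depth ≈ 69.7 km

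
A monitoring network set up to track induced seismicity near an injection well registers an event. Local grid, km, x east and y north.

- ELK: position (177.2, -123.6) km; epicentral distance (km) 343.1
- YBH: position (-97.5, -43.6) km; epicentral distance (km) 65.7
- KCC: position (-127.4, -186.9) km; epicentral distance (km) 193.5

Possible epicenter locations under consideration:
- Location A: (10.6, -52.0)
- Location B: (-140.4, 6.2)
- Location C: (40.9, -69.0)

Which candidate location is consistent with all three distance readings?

For each candidate, compare |candidate − station| to the reported distance:
Location A: residuals ELK 161.8, YBH 42.7, KCC 0.5 → max 161.8 km
Location B: residuals ELK 0.0, YBH 0.0, KCC 0.0 → max 0.0 km
Location C: residuals ELK 196.3, YBH 75.0, KCC 12.0 → max 196.3 km
Only Location B has all residuals ≈ 0.

Location B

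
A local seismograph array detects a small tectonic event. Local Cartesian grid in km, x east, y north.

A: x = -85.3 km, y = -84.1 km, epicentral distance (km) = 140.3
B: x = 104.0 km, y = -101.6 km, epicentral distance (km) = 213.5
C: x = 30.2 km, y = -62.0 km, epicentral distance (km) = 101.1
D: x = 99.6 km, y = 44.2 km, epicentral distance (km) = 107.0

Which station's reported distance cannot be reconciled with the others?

B

Solve using three stations at a time. Using A, C, D (subtract circle equations pairwise → linear system) gives (x, y) ≈ (-6.7, 32.1).
Distances from that point to each station vs reported:
  A: calculated 140.3 vs reported 140.3 → residual 0.0 km
  B: calculated 173.6 vs reported 213.5 → residual 39.9 km
  C: calculated 101.1 vs reported 101.1 → residual 0.0 km
  D: calculated 107.0 vs reported 107.0 → residual 0.0 km
A, C, D are mutually consistent (residuals ≈ 0); B is off by 39.9 km.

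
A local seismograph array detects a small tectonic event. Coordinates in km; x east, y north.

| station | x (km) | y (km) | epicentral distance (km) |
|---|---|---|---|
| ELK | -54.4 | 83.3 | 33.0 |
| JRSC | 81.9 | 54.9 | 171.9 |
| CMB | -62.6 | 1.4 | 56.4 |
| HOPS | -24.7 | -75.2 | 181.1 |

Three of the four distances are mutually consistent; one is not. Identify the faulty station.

CMB

Solve using three stations at a time. Using ELK, JRSC, HOPS (subtract circle equations pairwise → linear system) gives (x, y) ≈ (-85.1, 95.5).
Distances from that point to each station vs reported:
  ELK: calculated 33.1 vs reported 33.0 → residual 0.1 km
  JRSC: calculated 171.9 vs reported 171.9 → residual 0.0 km
  CMB: calculated 96.8 vs reported 56.4 → residual 40.4 km
  HOPS: calculated 181.1 vs reported 181.1 → residual 0.0 km
ELK, JRSC, HOPS are mutually consistent (residuals ≈ 0); CMB is off by 40.4 km.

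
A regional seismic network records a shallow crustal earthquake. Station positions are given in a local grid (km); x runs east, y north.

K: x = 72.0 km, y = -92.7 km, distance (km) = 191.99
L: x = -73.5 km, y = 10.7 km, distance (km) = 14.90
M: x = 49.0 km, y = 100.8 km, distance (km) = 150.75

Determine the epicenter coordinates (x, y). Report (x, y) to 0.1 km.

-80.6 km east, 23.8 km north

Circle about each station: (x − 72.0)² + (y + 92.7)² = 191.99²; (x + 73.5)² + (y − 10.7)² = 14.90²; (x − 49.0)² + (y − 100.8)² = 150.75².
Subtracting the K equation from the L and M equations removes the quadratic terms:
-291.0 x + 206.8 y = 28377.60
-46.0 x + 387.0 y = 12918.95
Solving the 2×2 system: x ≈ -80.6, y ≈ 23.8 km.
Check against K (with the unrounded x, y): √((x − 72.0)²+(y + 92.7)²) = 191.99 ≈ 191.99 km. ✓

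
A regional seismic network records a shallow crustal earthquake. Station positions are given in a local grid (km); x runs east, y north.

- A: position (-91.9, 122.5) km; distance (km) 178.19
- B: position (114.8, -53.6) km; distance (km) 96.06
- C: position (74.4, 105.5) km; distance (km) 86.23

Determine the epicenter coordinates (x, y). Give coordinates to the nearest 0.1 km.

Circle about each station: (x + 91.9)² + (y − 122.5)² = 178.19²; (x − 114.8)² + (y + 53.6)² = 96.06²; (x − 74.4)² + (y − 105.5)² = 86.23².
Subtracting the A equation from the B and C equations removes the quadratic terms:
413.4 x − 352.2 y = 15124.29
332.6 x − 34.0 y = 17529.81
Solving the 2×2 system: x ≈ 54.9, y ≈ 21.5 km.
Check against A (with the unrounded x, y): √((x + 91.9)²+(y − 122.5)²) = 178.19 ≈ 178.19 km. ✓

(54.9, 21.5)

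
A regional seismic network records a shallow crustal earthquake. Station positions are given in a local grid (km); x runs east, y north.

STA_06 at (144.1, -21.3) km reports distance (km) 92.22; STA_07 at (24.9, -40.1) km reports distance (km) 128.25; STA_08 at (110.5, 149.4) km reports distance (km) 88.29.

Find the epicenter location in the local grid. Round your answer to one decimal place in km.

103.3 km east, 61.4 km north

Circle about each station: (x − 144.1)² + (y + 21.3)² = 92.22²; (x − 24.9)² + (y + 40.1)² = 128.25²; (x − 110.5)² + (y − 149.4)² = 88.29².
Subtracting pairs of circle equations eliminates x²+y² and gives linear equations (the radical axes):
-238.4 x − 37.6 y = -26934.01
-67.2 x + 341.4 y = 14021.51
Solving the 2×2 system: x ≈ 103.3, y ≈ 61.4 km.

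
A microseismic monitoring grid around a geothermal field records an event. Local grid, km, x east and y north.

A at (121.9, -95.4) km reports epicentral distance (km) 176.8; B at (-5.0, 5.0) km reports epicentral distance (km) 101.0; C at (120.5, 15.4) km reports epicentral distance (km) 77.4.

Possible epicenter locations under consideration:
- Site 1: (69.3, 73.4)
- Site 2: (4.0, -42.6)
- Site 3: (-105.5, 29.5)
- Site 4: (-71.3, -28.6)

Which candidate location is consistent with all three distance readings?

For each candidate, compare |candidate − station| to the reported distance:
Site 1: residuals A 0.0, B 0.0, C 0.0 → max 0.0 km
Site 2: residuals A 47.6, B 52.6, C 52.7 → max 52.7 km
Site 3: residuals A 82.6, B 2.4, C 149.0 → max 149.0 km
Site 4: residuals A 27.6, B 26.7, C 119.4 → max 119.4 km
Only Site 1 has all residuals ≈ 0.

Site 1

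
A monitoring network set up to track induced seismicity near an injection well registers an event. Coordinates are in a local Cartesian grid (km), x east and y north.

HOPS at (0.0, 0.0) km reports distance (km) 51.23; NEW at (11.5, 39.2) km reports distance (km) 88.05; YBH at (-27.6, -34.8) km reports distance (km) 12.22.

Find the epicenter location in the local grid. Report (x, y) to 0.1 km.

(-39.6, -32.5)

Circle about each station: x² + y² = 51.23²; (x − 11.5)² + (y − 39.2)² = 88.05²; (x + 27.6)² + (y + 34.8)² = 12.22².
Subtracting the HOPS equation from the NEW and YBH equations removes the quadratic terms:
23.0 x + 78.4 y = -3459.40
-55.2 x − 69.6 y = 4447.98
Solving the 2×2 system: x ≈ -39.6, y ≈ -32.5 km.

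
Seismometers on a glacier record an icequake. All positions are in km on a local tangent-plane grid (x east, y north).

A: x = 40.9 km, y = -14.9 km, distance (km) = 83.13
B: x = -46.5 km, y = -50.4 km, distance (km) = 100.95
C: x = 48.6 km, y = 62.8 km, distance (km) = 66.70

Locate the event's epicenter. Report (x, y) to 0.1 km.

(-15.9, 45.8)

Circle about each station: (x − 40.9)² + (y + 14.9)² = 83.13²; (x + 46.5)² + (y + 50.4)² = 100.95²; (x − 48.6)² + (y − 62.8)² = 66.70².
Subtracting the A equation from the B and C equations removes the quadratic terms:
-174.8 x − 71.0 y = -472.72
15.4 x + 155.4 y = 6872.69
Solving the 2×2 system: x ≈ -15.9, y ≈ 45.8 km.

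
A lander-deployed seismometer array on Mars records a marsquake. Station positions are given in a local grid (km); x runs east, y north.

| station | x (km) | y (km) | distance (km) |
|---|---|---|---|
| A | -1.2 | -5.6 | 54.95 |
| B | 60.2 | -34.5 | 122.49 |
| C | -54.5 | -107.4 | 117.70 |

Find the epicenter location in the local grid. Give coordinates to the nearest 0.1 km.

(-53.8, 10.3)

Circle about each station: (x + 1.2)² + (y + 5.6)² = 54.95²; (x − 60.2)² + (y + 34.5)² = 122.49²; (x + 54.5)² + (y + 107.4)² = 117.70².
Subtracting the A equation from the B and C equations removes the quadratic terms:
122.8 x − 57.8 y = -7202.81
-106.6 x − 203.6 y = 3638.42
Solving the 2×2 system: x ≈ -53.8, y ≈ 10.3 km.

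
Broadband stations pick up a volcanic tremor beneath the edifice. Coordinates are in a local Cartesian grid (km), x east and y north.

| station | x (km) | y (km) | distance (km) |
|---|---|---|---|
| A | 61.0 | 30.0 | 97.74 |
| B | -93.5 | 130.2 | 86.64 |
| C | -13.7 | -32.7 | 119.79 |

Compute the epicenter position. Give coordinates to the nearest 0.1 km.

(-18.4, 87.0)

Circle about each station: (x − 61.0)² + (y − 30.0)² = 97.74²; (x + 93.5)² + (y − 130.2)² = 86.64²; (x + 13.7)² + (y + 32.7)² = 119.79².
Subtracting the A equation from the B and C equations removes the quadratic terms:
-309.0 x + 200.4 y = 23119.91
-149.4 x − 125.4 y = -8160.56
Solving the 2×2 system: x ≈ -18.4, y ≈ 87.0 km.
Check against A (with the unrounded x, y): √((x − 61.0)²+(y − 30.0)²) = 97.74 ≈ 97.74 km. ✓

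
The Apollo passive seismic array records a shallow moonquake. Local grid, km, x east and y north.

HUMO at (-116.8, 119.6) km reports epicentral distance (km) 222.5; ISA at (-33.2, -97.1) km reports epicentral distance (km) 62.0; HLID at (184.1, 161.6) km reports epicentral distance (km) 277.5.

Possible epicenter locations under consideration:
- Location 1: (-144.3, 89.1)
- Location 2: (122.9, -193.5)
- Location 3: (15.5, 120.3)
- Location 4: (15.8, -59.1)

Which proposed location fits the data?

Location 4

For each candidate, compare |candidate − station| to the reported distance:
Location 1: residuals HUMO 181.4, ISA 154.8, HLID 58.8 → max 181.4 km
Location 2: residuals HUMO 171.8, ISA 121.5, HLID 82.8 → max 171.8 km
Location 3: residuals HUMO 90.2, ISA 160.8, HLID 103.9 → max 160.8 km
Location 4: residuals HUMO 0.0, ISA 0.0, HLID 0.0 → max 0.0 km
Only Location 4 has all residuals ≈ 0.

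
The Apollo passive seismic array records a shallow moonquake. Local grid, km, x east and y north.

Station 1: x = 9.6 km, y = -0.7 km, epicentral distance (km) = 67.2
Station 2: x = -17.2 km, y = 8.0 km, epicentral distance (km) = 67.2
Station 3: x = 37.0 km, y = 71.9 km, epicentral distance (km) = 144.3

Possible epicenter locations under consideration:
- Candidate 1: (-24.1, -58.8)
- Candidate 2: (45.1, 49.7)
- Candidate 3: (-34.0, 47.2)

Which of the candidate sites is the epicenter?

Candidate 1

For each candidate, compare |candidate − station| to the reported distance:
Candidate 1: residuals Station 1 0.0, Station 2 0.0, Station 3 0.0 → max 0.0 km
Candidate 2: residuals Station 1 5.6, Station 2 7.8, Station 3 120.7 → max 120.7 km
Candidate 3: residuals Station 1 2.4, Station 2 24.6, Station 3 69.1 → max 69.1 km
Only Candidate 1 has all residuals ≈ 0.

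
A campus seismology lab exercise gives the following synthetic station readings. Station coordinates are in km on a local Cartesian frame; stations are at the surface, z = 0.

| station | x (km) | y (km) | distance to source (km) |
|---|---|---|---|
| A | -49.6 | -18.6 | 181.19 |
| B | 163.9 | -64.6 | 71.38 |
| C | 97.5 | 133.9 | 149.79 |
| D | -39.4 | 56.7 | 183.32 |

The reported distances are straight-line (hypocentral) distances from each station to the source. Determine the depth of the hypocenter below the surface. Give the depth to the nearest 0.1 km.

z ≈ 29.2 km

Each station gives a sphere (x−x_i)² + (y−y_i)² + z² = d_i² (stations at z=0).
Subtracting the A sphere from B and C: z² cancels, leaving linear equations in x and y:
427.0 x − 92.0 y = 55964.96
294.2 x + 305.0 y = 35022.11
Solving: x ≈ 128.997, y ≈ -9.602 km (keep extra digits for the depth step; rounded: 129.0, -9.6).
Then from the A sphere: z² = 181.19² − (x + 49.6)² − (y + 18.6)² with x = 128.997, y = -9.602, so z ≈ 29.188 ≈ 29.2 km.
Check against D (with the unrounded solution): distance 183.32 ≈ 183.32 km. ✓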